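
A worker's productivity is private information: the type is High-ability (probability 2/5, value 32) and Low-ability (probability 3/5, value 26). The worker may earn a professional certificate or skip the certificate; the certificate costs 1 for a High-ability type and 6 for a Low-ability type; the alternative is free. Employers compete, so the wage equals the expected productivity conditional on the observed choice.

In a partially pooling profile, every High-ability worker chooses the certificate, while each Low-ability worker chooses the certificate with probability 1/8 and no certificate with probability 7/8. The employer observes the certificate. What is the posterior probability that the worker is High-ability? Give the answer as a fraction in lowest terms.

P(the certificate) = (2/5)·1 + (3/5)·(1/8) = 19/40.
By Bayes' rule, P(High-ability | the certificate) = (2/5) / (19/40) = 16/19.

16/19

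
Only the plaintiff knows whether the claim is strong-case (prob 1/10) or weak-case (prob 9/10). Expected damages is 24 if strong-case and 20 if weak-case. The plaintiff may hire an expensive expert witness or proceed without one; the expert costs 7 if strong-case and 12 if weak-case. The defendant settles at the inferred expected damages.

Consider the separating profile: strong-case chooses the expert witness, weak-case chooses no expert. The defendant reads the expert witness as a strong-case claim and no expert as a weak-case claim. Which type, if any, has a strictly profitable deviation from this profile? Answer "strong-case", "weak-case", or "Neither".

The expert witness pays 24; no expert pays 20.
strong-case: assigned the expert witness, nets 24 − 7 = 17; deviating to no expert nets 20.
weak-case: assigned no expert, nets 20; deviating to the expert witness nets 24 − 12 = 12.
The strong-case type gains 3 by deviating.

strong-case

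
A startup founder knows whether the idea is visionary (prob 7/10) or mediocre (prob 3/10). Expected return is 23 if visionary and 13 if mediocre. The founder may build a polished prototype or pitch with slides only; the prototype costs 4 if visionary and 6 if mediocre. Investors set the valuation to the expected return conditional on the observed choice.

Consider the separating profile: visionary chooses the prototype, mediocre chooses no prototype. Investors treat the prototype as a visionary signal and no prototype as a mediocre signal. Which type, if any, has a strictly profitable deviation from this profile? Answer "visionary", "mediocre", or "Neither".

mediocre

The prototype pays 23; no prototype pays 13.
visionary: assigned the prototype, nets 23 − 4 = 19; deviating to no prototype nets 13.
mediocre: assigned no prototype, nets 13; deviating to the prototype nets 23 − 6 = 17.
The mediocre type gains 4 by deviating.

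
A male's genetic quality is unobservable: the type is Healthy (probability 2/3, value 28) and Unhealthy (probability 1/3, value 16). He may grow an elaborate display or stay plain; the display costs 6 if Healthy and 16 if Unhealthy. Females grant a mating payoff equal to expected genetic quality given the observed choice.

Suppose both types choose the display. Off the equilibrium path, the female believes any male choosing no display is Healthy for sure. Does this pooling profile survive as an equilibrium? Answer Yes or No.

No

On path, the female holds the prior and pays 2/3·28 + 1/3·16 = 24. Off path (no display), believing Healthy, it pays 28.
Healthy: the display nets 24 − 6 = 18; no display nets 28. Healthy would deviate.
Unhealthy: the display nets 24 − 16 = 8; no display nets 28. Unhealthy would deviate.
A type deviates, so pooling fails.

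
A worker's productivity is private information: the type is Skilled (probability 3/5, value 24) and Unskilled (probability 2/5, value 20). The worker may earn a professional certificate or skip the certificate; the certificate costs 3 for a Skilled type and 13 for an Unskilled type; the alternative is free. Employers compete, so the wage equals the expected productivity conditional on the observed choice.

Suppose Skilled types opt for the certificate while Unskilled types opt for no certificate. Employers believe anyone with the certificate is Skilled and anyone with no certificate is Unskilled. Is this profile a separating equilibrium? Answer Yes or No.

Under these beliefs, the certificate earns wage 24 and no certificate earns wage 20.
Skilled: the certificate nets 24 − 3 = 21; no certificate nets 20. Skilled prefers the certificate.
Unskilled: the certificate nets 24 − 13 = 11; no certificate nets 20. Unskilled prefers no certificate.
Neither type deviates, so the separating profile is an equilibrium.

Yes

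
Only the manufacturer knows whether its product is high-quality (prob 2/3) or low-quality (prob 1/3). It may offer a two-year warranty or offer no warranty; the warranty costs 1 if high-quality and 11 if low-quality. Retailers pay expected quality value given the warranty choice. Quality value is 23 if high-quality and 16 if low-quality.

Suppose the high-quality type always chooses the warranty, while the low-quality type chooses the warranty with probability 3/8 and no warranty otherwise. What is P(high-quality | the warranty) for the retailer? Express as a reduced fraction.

16/19

P(the warranty) = (2/3)·1 + (1/3)·(3/8) = 19/24.
By Bayes' rule, P(high-quality | the warranty) = (2/3) / (19/24) = 16/19.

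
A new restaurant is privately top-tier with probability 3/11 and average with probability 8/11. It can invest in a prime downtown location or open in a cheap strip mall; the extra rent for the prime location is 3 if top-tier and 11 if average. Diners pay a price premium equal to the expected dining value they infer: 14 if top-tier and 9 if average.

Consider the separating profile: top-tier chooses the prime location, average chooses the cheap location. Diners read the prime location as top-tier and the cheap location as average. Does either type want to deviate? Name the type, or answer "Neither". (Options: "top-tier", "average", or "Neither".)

Neither

The prime location pays 14; the cheap location pays 9.
top-tier: assigned the prime location, nets 14 − 3 = 11; deviating to the cheap location nets 9.
average: assigned the cheap location, nets 9; deviating to the prime location nets 14 − 11 = 3.
Both types strictly prefer their assigned action; no profitable deviation.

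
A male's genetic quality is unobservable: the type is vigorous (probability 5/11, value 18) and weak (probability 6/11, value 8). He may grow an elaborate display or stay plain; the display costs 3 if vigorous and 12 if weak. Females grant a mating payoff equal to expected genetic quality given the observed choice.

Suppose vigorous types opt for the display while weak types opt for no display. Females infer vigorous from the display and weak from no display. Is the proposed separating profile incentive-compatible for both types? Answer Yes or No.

Under these beliefs, the display earns mating payoff 18 and no display earns mating payoff 8.
vigorous: the display nets 18 − 3 = 15; no display nets 8. vigorous prefers the display.
weak: the display nets 18 − 12 = 6; no display nets 8. weak prefers no display.
Neither type deviates, so the separating profile is an equilibrium.

Yes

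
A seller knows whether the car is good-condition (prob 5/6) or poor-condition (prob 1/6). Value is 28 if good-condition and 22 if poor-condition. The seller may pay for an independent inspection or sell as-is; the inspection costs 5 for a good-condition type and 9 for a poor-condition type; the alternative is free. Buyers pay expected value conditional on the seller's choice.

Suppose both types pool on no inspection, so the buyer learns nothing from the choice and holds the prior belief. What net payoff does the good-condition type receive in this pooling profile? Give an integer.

27

Pooled price = 5/6·28 + 1/6·22 = 27.
good-condition pays no cost for no inspection, so net payoff = 27.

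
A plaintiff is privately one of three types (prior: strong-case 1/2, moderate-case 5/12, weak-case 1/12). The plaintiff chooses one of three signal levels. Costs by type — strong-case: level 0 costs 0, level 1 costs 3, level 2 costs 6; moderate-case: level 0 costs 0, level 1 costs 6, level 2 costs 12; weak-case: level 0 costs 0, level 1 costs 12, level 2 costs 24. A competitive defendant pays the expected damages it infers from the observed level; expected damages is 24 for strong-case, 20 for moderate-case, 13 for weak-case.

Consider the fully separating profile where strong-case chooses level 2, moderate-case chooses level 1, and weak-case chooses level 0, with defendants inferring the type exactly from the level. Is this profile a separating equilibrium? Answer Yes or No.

Separating settlements: level 2 → 24, level 1 → 20, level 0 → 13.
strong-case (assigned level 2): level 0: 13 − 0 = 13; level 1: 20 − 3 = 17; level 2: 24 − 6 = 18. strong-case stays.
moderate-case (assigned level 1): level 0: 13 − 0 = 13; level 1: 20 − 6 = 14; level 2: 24 − 12 = 12. moderate-case stays.
weak-case (assigned level 0): level 0: 13 − 0 = 13; level 1: 20 − 12 = 8; level 2: 24 − 24 = 0. weak-case stays.
Every type prefers its assigned level; separation holds.

Yes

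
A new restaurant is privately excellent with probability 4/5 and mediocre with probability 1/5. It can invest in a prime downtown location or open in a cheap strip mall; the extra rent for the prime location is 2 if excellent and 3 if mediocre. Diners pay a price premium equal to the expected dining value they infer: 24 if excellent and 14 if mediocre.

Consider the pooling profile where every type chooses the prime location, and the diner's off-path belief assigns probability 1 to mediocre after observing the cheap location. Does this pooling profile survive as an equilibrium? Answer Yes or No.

On path, the diner holds the prior and pays 4/5·24 + 1/5·14 = 22. Off path (the cheap location), believing mediocre, it pays 14.
excellent: the prime location nets 22 − 2 = 20; the cheap location nets 14. excellent stays.
mediocre: the prime location nets 22 − 3 = 19; the cheap location nets 14. mediocre stays.
No type deviates, so pooling is sustained.

Yes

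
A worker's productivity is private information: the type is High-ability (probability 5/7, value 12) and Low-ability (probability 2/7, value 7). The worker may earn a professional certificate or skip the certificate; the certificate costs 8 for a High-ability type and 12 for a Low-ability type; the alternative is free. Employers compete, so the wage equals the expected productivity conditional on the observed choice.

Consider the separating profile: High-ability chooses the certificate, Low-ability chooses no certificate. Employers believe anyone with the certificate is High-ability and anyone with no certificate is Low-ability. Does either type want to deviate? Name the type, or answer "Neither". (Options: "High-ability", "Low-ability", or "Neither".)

High-ability

The certificate pays 12; no certificate pays 7.
High-ability: assigned the certificate, nets 12 − 8 = 4; deviating to no certificate nets 7.
Low-ability: assigned no certificate, nets 7; deviating to the certificate nets 12 − 12 = 0.
The High-ability type gains 3 by deviating.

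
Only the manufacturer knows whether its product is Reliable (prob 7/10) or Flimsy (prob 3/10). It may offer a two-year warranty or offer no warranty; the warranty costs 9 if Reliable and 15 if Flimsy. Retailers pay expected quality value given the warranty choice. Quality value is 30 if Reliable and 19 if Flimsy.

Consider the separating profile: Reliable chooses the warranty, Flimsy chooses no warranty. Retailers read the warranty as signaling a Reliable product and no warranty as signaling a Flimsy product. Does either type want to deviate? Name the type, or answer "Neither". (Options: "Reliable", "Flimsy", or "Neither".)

The warranty pays 30; no warranty pays 19.
Reliable: assigned the warranty, nets 30 − 9 = 21; deviating to no warranty nets 19.
Flimsy: assigned no warranty, nets 19; deviating to the warranty nets 30 − 15 = 15.
Both types strictly prefer their assigned action; no profitable deviation.

Neither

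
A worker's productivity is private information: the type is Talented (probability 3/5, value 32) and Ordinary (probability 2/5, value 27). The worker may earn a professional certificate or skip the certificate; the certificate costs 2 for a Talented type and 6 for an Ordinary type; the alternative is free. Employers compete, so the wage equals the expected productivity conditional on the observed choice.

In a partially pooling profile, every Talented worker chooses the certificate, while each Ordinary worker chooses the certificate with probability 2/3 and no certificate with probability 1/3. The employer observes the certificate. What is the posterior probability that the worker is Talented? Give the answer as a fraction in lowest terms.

P(the certificate) = (3/5)·1 + (2/5)·(2/3) = 13/15.
By Bayes' rule, P(Talented | the certificate) = (3/5) / (13/15) = 9/13.

9/13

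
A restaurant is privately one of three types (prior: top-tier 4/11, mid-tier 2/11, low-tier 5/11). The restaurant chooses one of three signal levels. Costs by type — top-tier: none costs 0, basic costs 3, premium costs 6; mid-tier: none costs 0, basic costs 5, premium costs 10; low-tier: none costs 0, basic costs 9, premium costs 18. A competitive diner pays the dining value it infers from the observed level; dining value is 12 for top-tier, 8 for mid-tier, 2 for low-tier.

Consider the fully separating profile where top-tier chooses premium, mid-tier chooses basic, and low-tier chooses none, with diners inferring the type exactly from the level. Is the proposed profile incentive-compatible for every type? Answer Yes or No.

Yes

Separating price premiums: premium → 12, basic → 8, none → 2.
top-tier (assigned premium): none: 2 − 0 = 2; basic: 8 − 3 = 5; premium: 12 − 6 = 6. top-tier stays.
mid-tier (assigned basic): none: 2 − 0 = 2; basic: 8 − 5 = 3; premium: 12 − 10 = 2. mid-tier stays.
low-tier (assigned none): none: 2 − 0 = 2; basic: 8 − 9 = -1; premium: 12 − 18 = -6. low-tier stays.
Every type prefers its assigned level; separation holds.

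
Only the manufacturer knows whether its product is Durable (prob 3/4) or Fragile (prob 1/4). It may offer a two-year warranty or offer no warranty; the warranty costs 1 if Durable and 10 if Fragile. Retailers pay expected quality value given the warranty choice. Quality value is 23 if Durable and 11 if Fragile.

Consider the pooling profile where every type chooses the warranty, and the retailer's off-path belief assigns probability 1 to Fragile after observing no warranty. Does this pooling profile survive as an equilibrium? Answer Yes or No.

No

On path, the retailer holds the prior and pays 3/4·23 + 1/4·11 = 20. Off path (no warranty), believing Fragile, it pays 11.
Durable: the warranty nets 20 − 1 = 19; no warranty nets 11. Durable stays.
Fragile: the warranty nets 20 − 10 = 10; no warranty nets 11. Fragile would deviate.
A type deviates, so pooling fails.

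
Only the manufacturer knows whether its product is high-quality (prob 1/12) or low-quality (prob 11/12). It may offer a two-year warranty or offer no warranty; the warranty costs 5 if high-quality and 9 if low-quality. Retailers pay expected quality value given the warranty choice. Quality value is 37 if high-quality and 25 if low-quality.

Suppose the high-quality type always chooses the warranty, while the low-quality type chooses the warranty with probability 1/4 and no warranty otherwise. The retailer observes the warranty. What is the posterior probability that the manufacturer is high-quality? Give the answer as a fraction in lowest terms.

4/15

P(the warranty) = (1/12)·1 + (11/12)·(1/4) = 5/16.
By Bayes' rule, P(high-quality | the warranty) = (1/12) / (5/16) = 4/15.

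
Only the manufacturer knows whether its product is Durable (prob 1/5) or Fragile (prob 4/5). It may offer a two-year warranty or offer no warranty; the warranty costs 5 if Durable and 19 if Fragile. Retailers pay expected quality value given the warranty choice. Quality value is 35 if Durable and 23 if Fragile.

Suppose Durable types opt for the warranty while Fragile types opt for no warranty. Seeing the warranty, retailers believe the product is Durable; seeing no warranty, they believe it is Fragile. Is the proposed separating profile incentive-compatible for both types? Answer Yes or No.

Under these beliefs, the warranty earns price 35 and no warranty earns price 23.
Durable: the warranty nets 35 − 5 = 30; no warranty nets 23. Durable prefers the warranty.
Fragile: the warranty nets 35 − 19 = 16; no warranty nets 23. Fragile prefers no warranty.
Neither type deviates, so the separating profile is an equilibrium.

Yes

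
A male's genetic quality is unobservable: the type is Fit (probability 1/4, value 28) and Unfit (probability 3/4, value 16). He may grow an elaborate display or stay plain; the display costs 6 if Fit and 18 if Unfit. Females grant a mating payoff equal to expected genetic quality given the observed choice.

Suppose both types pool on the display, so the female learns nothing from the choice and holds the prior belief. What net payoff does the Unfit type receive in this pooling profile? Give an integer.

1

Pooled mating payoff = 1/4·28 + 3/4·16 = 19.
Unfit pays cost 18 for the display, so net payoff = 19 − 18 = 1.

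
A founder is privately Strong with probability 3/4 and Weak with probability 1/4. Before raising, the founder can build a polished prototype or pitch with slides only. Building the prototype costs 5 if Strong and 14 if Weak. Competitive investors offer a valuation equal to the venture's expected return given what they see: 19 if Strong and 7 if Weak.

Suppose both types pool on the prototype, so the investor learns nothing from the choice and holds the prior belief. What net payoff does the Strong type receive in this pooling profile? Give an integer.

11

Pooled valuation = 3/4·19 + 1/4·7 = 16.
Strong pays cost 5 for the prototype, so net payoff = 16 − 5 = 11.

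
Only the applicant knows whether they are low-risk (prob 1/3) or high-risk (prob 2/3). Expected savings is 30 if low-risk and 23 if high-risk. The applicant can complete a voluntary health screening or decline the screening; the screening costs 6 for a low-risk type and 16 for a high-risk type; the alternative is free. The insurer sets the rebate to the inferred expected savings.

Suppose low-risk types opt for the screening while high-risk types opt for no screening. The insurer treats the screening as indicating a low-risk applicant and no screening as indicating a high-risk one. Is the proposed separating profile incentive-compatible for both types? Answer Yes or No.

Under these beliefs, the screening earns rebate 30 and no screening earns rebate 23.
low-risk: the screening nets 30 − 6 = 24; no screening nets 23. low-risk prefers the screening.
high-risk: the screening nets 30 − 16 = 14; no screening nets 23. high-risk prefers no screening.
Neither type deviates, so the separating profile is an equilibrium.

Yes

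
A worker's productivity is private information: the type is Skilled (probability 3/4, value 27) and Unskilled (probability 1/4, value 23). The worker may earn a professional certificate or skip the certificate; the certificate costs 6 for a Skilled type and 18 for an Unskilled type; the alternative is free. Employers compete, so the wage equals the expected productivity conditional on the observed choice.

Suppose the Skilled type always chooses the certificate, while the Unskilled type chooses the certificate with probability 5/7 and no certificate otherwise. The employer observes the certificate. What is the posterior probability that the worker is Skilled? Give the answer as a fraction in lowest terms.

21/26

P(the certificate) = (3/4)·1 + (1/4)·(5/7) = 13/14.
By Bayes' rule, P(Skilled | the certificate) = (3/4) / (13/14) = 21/26.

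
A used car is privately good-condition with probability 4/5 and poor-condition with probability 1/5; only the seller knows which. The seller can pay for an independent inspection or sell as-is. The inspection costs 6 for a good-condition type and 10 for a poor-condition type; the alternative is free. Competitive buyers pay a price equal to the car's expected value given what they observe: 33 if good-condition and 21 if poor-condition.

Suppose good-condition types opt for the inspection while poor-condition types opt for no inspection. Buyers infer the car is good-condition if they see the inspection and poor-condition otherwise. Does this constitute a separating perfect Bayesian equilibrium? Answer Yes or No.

No

Under these beliefs, the inspection earns price 33 and no inspection earns price 21.
good-condition: the inspection nets 33 − 6 = 27; no inspection nets 21. good-condition prefers the inspection.
poor-condition: the inspection nets 33 − 10 = 23; no inspection nets 21. poor-condition would deviate to the inspection.
poor-condition has a profitable deviation, so the profile is not an equilibrium.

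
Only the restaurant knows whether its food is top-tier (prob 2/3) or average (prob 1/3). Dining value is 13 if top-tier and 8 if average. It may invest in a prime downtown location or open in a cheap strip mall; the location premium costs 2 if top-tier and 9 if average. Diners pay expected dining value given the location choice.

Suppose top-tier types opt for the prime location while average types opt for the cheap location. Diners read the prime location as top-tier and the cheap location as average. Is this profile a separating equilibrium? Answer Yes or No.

Under these beliefs, the prime location earns price premium 13 and the cheap location earns price premium 8.
top-tier: the prime location nets 13 − 2 = 11; the cheap location nets 8. top-tier prefers the prime location.
average: the prime location nets 13 − 9 = 4; the cheap location nets 8. average prefers the cheap location.
Neither type deviates, so the separating profile is an equilibrium.

Yes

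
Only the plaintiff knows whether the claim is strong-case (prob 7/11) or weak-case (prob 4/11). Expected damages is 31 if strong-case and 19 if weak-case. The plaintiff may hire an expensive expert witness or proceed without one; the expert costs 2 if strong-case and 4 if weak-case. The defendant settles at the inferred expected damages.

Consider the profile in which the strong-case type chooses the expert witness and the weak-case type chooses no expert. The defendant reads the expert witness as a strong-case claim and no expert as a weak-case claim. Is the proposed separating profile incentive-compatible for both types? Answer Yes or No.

No

Under these beliefs, the expert witness earns settlement 31 and no expert earns settlement 19.
strong-case: the expert witness nets 31 − 2 = 29; no expert nets 19. strong-case prefers the expert witness.
weak-case: the expert witness nets 31 − 4 = 27; no expert nets 19. weak-case would deviate to the expert witness.
weak-case has a profitable deviation, so the profile is not an equilibrium.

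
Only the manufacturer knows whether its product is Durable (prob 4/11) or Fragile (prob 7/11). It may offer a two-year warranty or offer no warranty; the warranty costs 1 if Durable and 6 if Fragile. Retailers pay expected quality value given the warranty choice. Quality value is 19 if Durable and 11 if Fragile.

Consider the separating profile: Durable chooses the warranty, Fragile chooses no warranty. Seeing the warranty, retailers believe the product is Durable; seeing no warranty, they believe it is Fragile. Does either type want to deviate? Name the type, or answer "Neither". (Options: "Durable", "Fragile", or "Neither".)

The warranty pays 19; no warranty pays 11.
Durable: assigned the warranty, nets 19 − 1 = 18; deviating to no warranty nets 11.
Fragile: assigned no warranty, nets 11; deviating to the warranty nets 19 − 6 = 13.
The Fragile type gains 2 by deviating.

Fragile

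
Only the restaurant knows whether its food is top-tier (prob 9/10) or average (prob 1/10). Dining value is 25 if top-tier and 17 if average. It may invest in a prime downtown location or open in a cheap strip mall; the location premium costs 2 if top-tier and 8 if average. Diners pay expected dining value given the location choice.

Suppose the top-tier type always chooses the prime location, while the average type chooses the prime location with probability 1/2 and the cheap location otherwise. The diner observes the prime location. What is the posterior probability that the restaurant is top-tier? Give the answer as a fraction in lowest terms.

18/19

P(the prime location) = (9/10)·1 + (1/10)·(1/2) = 19/20.
By Bayes' rule, P(top-tier | the prime location) = (9/10) / (19/20) = 18/19.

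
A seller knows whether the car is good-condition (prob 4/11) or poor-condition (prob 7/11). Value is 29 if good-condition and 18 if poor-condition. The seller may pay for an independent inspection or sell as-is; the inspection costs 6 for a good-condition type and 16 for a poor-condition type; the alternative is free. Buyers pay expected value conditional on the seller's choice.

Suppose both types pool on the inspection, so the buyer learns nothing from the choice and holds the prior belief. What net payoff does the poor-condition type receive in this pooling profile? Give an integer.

Pooled price = 4/11·29 + 7/11·18 = 22.
poor-condition pays cost 16 for the inspection, so net payoff = 22 − 16 = 6.

6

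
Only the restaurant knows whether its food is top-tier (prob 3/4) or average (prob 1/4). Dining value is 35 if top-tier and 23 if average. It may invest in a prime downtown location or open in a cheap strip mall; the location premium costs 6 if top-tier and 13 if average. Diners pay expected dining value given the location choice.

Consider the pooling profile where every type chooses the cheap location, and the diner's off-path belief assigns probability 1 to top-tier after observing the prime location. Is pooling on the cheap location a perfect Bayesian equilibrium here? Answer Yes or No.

On path, the diner holds the prior and pays 3/4·35 + 1/4·23 = 32. Off path (the prime location), believing top-tier, it pays 35.
top-tier: the cheap location nets 32; the prime location nets 35 − 6 = 29. top-tier stays.
average: the cheap location nets 32; the prime location nets 35 − 13 = 22. average stays.
No type deviates, so pooling is sustained.

Yes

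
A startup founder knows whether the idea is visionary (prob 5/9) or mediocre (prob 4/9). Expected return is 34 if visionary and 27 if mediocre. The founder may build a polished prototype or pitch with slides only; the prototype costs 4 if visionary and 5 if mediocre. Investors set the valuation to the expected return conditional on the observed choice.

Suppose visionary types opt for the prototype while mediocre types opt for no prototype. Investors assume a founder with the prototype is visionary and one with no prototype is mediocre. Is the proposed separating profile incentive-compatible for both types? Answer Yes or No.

No

Under these beliefs, the prototype earns valuation 34 and no prototype earns valuation 27.
visionary: the prototype nets 34 − 4 = 30; no prototype nets 27. visionary prefers the prototype.
mediocre: the prototype nets 34 − 5 = 29; no prototype nets 27. mediocre would deviate to the prototype.
mediocre has a profitable deviation, so the profile is not an equilibrium.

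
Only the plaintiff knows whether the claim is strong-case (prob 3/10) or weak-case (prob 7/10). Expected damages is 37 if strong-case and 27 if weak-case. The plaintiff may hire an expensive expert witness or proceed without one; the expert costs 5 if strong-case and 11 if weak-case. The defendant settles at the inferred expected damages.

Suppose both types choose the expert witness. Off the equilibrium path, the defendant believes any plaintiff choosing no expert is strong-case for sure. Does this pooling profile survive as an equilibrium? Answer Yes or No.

On path, the defendant holds the prior and pays 3/10·37 + 7/10·27 = 30. Off path (no expert), believing strong-case, it pays 37.
strong-case: the expert witness nets 30 − 5 = 25; no expert nets 37. strong-case would deviate.
weak-case: the expert witness nets 30 − 11 = 19; no expert nets 37. weak-case would deviate.
A type deviates, so pooling fails.

No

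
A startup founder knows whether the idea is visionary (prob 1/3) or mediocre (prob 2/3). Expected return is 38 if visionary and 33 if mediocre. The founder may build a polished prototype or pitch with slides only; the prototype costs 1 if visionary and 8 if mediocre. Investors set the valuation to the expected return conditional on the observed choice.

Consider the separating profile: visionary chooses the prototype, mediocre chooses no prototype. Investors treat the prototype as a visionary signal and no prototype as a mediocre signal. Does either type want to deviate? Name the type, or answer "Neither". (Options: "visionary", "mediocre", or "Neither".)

Neither

The prototype pays 38; no prototype pays 33.
visionary: assigned the prototype, nets 38 − 1 = 37; deviating to no prototype nets 33.
mediocre: assigned no prototype, nets 33; deviating to the prototype nets 38 − 8 = 30.
Both types strictly prefer their assigned action; no profitable deviation.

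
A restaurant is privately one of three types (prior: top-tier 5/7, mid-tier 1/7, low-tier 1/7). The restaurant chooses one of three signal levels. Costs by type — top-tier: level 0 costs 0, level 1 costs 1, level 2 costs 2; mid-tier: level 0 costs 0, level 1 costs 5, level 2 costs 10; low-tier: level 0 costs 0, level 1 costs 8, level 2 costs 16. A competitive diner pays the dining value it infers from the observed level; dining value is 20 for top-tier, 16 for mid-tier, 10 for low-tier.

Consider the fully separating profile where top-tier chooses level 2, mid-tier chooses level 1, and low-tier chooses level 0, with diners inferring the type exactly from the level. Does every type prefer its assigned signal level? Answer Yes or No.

Separating price premiums: level 2 → 20, level 1 → 16, level 0 → 10.
top-tier (assigned level 2): level 0: 10 − 0 = 10; level 1: 16 − 1 = 15; level 2: 20 − 2 = 18. top-tier stays.
mid-tier (assigned level 1): level 0: 10 − 0 = 10; level 1: 16 − 5 = 11; level 2: 20 − 10 = 10. mid-tier stays.
low-tier (assigned level 0): level 0: 10 − 0 = 10; level 1: 16 − 8 = 8; level 2: 20 − 16 = 4. low-tier stays.
Every type prefers its assigned level; separation holds.

Yes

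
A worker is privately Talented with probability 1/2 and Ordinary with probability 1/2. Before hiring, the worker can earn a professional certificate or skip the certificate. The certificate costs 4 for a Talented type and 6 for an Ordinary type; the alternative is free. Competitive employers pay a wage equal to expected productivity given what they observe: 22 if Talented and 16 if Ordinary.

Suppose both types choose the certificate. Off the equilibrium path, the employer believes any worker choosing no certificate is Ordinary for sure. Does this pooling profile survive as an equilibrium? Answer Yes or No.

No

On path, the employer holds the prior and pays 1/2·22 + 1/2·16 = 19. Off path (no certificate), believing Ordinary, it pays 16.
Talented: the certificate nets 19 − 4 = 15; no certificate nets 16. Talented would deviate.
Ordinary: the certificate nets 19 − 6 = 13; no certificate nets 16. Ordinary would deviate.
A type deviates, so pooling fails.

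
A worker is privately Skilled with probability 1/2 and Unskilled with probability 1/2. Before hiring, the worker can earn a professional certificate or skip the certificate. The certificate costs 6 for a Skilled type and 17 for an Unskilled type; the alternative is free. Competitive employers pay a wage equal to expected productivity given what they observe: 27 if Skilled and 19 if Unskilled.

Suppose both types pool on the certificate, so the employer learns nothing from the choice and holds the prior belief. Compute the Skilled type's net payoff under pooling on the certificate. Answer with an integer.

Pooled wage = 1/2·27 + 1/2·19 = 23.
Skilled pays cost 6 for the certificate, so net payoff = 23 − 6 = 17.

17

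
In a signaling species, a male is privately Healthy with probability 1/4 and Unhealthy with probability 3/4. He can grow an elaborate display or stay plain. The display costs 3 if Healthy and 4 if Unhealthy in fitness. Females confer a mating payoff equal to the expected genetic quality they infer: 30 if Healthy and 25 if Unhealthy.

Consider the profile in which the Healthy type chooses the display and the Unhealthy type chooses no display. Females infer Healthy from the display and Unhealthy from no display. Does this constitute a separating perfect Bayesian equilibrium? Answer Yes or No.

Under these beliefs, the display earns mating payoff 30 and no display earns mating payoff 25.
Healthy: the display nets 30 − 3 = 27; no display nets 25. Healthy prefers the display.
Unhealthy: the display nets 30 − 4 = 26; no display nets 25. Unhealthy would deviate to the display.
Unhealthy has a profitable deviation, so the profile is not an equilibrium.

No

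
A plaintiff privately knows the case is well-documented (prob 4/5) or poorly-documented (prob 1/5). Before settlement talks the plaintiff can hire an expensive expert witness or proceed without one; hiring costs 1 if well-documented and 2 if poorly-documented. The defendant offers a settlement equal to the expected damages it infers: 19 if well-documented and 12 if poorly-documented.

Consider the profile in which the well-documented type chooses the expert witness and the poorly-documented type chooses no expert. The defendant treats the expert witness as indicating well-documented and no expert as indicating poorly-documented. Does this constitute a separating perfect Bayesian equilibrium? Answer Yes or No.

No

Under these beliefs, the expert witness earns settlement 19 and no expert earns settlement 12.
well-documented: the expert witness nets 19 − 1 = 18; no expert nets 12. well-documented prefers the expert witness.
poorly-documented: the expert witness nets 19 − 2 = 17; no expert nets 12. poorly-documented would deviate to the expert witness.
poorly-documented has a profitable deviation, so the profile is not an equilibrium.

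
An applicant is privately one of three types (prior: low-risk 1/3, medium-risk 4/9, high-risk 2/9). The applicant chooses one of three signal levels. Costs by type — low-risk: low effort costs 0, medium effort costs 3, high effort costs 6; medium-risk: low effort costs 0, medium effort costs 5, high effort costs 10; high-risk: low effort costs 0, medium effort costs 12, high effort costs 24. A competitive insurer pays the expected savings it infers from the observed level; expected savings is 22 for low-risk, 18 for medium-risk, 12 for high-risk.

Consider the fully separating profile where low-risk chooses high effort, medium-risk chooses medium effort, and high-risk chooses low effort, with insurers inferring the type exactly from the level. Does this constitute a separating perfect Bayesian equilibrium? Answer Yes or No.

Separating rebates: high effort → 22, medium effort → 18, low effort → 12.
low-risk (assigned high effort): low effort: 12 − 0 = 12; medium effort: 18 − 3 = 15; high effort: 22 − 6 = 16. low-risk stays.
medium-risk (assigned medium effort): low effort: 12 − 0 = 12; medium effort: 18 − 5 = 13; high effort: 22 − 10 = 12. medium-risk stays.
high-risk (assigned low effort): low effort: 12 − 0 = 12; medium effort: 18 − 12 = 6; high effort: 22 − 24 = -2. high-risk stays.
Every type prefers its assigned level; separation holds.

Yes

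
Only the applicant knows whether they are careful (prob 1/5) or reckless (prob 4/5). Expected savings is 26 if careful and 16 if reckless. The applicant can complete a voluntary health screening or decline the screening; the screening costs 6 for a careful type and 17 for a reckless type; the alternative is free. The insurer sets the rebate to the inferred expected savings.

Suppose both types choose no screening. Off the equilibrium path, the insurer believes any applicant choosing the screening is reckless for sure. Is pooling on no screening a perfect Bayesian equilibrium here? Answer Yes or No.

On path, the insurer holds the prior and pays 1/5·26 + 4/5·16 = 18. Off path (the screening), believing reckless, it pays 16.
careful: no screening nets 18; the screening nets 16 − 6 = 10. careful stays.
reckless: no screening nets 18; the screening nets 16 − 17 = -1. reckless stays.
No type deviates, so pooling is sustained.

Yes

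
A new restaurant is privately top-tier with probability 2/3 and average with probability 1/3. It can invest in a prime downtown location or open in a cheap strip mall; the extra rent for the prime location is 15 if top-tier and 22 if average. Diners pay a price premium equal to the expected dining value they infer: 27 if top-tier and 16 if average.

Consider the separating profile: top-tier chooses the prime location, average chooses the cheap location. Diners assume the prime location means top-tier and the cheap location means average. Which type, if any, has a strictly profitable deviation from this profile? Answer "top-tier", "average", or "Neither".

top-tier

The prime location pays 27; the cheap location pays 16.
top-tier: assigned the prime location, nets 27 − 15 = 12; deviating to the cheap location nets 16.
average: assigned the cheap location, nets 16; deviating to the prime location nets 27 − 22 = 5.
The top-tier type gains 4 by deviating.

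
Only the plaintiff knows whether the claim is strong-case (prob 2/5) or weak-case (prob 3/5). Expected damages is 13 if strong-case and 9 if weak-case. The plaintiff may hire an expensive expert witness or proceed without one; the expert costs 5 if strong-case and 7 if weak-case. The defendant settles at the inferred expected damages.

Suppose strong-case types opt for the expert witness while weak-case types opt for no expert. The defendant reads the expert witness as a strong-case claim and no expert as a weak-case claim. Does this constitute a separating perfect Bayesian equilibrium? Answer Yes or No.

Under these beliefs, the expert witness earns settlement 13 and no expert earns settlement 9.
strong-case: the expert witness nets 13 − 5 = 8; no expert nets 9. strong-case would deviate to no expert.
weak-case: the expert witness nets 13 − 7 = 6; no expert nets 9. weak-case prefers no expert.
strong-case has a profitable deviation, so the profile is not an equilibrium.

No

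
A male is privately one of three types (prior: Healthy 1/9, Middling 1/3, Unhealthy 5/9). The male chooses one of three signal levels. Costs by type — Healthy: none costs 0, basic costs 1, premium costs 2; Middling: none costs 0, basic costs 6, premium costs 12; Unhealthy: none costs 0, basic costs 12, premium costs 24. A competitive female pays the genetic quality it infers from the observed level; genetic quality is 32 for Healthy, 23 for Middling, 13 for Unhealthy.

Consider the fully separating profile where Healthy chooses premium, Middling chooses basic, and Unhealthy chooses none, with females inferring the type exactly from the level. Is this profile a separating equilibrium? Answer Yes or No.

No

Separating mating payoffs: premium → 32, basic → 23, none → 13.
Healthy (assigned premium): none: 13 − 0 = 13; basic: 23 − 1 = 22; premium: 32 − 2 = 30. Healthy stays.
Middling (assigned basic): none: 13 − 0 = 13; basic: 23 − 6 = 17; premium: 32 − 12 = 20. Middling prefers premium.
Unhealthy (assigned none): none: 13 − 0 = 13; basic: 23 − 12 = 11; premium: 32 − 24 = 8. Unhealthy stays.
At least one type deviates; the separating profile fails.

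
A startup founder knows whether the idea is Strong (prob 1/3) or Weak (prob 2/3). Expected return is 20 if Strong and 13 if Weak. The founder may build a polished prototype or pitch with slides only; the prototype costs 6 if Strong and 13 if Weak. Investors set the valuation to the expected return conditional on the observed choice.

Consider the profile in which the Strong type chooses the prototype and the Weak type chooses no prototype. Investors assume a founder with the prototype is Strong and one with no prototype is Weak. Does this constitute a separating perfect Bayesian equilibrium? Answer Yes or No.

Under these beliefs, the prototype earns valuation 20 and no prototype earns valuation 13.
Strong: the prototype nets 20 − 6 = 14; no prototype nets 13. Strong prefers the prototype.
Weak: the prototype nets 20 − 13 = 7; no prototype nets 13. Weak prefers no prototype.
Neither type deviates, so the separating profile is an equilibrium.

Yes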